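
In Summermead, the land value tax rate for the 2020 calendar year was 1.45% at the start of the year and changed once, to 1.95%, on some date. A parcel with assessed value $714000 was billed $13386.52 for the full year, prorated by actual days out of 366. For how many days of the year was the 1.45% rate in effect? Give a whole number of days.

55 days

Let d = days at the first rate; then 366 − d days at the second rate.
$714000 × [1.45%·d + 1.95%·(366−d)] / 366 = $13386.52
Solving gives d = 55, so the new rate took effect on 25 February 2020.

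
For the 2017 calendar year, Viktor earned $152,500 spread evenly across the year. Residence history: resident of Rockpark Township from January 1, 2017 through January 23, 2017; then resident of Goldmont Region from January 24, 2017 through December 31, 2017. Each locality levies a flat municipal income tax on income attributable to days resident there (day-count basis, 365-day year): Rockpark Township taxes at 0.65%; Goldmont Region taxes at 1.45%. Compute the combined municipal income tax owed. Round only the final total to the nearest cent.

$2,134.37

Rockpark Township, January 1 – January 23, 2017: 23 days → $152,500 × 0.65% × 23/365 = $62.4623
Goldmont Region, January 24 – December 31, 2017: 342 days → $152,500 × 1.45% × 342/365 = $2,071.9110
Total = $2,134.3733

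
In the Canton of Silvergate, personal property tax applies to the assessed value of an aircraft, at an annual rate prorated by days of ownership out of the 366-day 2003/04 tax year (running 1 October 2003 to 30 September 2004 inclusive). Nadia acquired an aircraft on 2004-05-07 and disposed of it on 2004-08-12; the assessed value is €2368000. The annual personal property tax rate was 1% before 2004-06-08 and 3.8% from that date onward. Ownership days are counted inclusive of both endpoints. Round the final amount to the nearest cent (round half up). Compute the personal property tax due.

2004-05-07 to 2004-06-07: 32 days at 1% → €2368000 × 1% × 32/366 = €2070.3825
2004-06-08 to 2004-08-12: 66 days at 3.8% → €2368000 × 3.8% × 66/366 = €16226.6230
Total = €18297.0055

€18297.01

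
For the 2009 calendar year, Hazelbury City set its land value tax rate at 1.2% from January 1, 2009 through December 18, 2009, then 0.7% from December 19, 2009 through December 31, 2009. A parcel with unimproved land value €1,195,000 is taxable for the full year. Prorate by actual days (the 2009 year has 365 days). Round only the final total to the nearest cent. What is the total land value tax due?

€14,127.19

January 1 – December 18, 2009: 352 days at 1.2% → €1,195,000 × 1.2% × 352/365 = €13,829.2603
December 19 – December 31, 2009: 13 days at 0.7% → €1,195,000 × 0.7% × 13/365 = €297.9315
Total = €14,127.1918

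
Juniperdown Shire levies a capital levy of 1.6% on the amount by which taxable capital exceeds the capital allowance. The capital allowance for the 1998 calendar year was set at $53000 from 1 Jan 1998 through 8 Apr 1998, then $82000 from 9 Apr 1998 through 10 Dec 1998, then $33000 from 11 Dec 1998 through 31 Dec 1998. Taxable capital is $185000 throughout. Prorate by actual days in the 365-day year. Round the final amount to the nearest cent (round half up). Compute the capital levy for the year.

$1817.69

1 Jan – 8 Apr 1998: 98 days, exemption $53000 → ($185000 − $53000) × 1.6% × 98/365 = $567.0575
9 Apr – 10 Dec 1998: 246 days, exemption $82000 → ($185000 − $82000) × 1.6% × 246/365 = $1110.7068
11 Dec – 31 Dec 1998: 21 days, exemption $33000 → ($185000 − $33000) × 1.6% × 21/365 = $139.9233
Total = $1817.6877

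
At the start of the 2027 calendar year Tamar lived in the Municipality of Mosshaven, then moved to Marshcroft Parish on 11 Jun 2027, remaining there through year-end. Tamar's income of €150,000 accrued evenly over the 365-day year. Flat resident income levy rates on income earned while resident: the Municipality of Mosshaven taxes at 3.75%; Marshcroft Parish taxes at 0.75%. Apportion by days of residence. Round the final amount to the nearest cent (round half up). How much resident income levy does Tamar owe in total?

The Municipality of Mosshaven, 1 Jan – 10 Jun 2027: 161 days → €150,000 × 3.75% × 161/365 = €2,481.1644
Marshcroft Parish, 11 Jun – 31 Dec 2027: 204 days → €150,000 × 0.75% × 204/365 = €628.7671
Total = €3,109.9315

€3,109.93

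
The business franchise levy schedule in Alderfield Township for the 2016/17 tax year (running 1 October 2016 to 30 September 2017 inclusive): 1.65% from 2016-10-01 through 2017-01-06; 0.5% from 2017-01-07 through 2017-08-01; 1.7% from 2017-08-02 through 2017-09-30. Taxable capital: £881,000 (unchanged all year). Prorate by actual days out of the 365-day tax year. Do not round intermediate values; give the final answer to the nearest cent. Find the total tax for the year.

£8,863.10

2016-10-01 to 2017-01-06: 98 days at 1.65% → £881,000 × 1.65% × 98/365 = £3,902.9507
2017-01-07 to 2017-08-01: 207 days at 0.5% → £881,000 × 0.5% × 207/365 = £2,498.1781
2017-08-02 to 2017-09-30: 60 days at 1.7% → £881,000 × 1.7% × 60/365 = £2,461.9726
Total = £8,863.1014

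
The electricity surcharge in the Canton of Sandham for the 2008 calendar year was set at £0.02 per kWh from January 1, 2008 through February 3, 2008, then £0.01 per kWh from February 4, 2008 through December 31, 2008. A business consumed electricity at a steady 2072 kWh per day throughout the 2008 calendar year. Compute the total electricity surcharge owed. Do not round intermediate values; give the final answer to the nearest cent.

£8,288.00

January 1 – February 3, 2008: 34 days × 2072 kWh/day = 70,448 kWh at £0.02/kWh → £1,408.96
February 4 – December 31, 2008: 332 days × 2072 kWh/day = 687,904 kWh at £0.01/kWh → £6,879.04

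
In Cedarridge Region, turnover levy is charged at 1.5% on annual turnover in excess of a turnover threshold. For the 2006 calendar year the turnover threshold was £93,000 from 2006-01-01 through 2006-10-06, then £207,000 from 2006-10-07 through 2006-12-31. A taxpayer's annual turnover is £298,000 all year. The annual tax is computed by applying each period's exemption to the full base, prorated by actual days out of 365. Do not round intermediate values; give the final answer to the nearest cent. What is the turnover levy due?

2006-01-01 to 2006-10-06: 279 days, exemption £93,000 → (£298,000 − £93,000) × 1.5% × 279/365 = £2,350.4795
2006-10-07 to 2006-12-31: 86 days, exemption £207,000 → (£298,000 − £207,000) × 1.5% × 86/365 = £321.6164
Total = £2,672.0959

£2,672.10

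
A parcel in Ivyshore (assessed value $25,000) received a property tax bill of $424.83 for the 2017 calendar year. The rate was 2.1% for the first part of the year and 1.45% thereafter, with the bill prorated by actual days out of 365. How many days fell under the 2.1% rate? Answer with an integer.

Let d = days at the first rate; then 365 − d days at the second rate.
$25,000 × [2.1%·d + 1.45%·(365−d)] / 365 = $424.83
Solving gives d = 140, so the new rate took effect on 21 May 2017.

140 days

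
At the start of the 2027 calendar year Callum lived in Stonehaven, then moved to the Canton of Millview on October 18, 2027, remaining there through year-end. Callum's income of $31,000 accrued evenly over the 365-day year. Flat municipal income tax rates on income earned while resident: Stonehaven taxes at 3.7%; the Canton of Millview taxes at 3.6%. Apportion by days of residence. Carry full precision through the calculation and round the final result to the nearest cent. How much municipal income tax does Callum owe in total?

Stonehaven, January 1 – October 17, 2027: 290 days → $31,000 × 3.7% × 290/365 = $911.3151
The Canton of Millview, October 18 – December 31, 2027: 75 days → $31,000 × 3.6% × 75/365 = $229.3151
Total = $1,140.6301

$1,140.63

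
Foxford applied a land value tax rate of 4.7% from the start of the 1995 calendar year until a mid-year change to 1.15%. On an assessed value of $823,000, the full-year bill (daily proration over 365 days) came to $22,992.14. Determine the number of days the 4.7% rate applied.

Let d = days at the first rate; then 365 − d days at the second rate.
$823,000 × [4.7%·d + 1.15%·(365−d)] / 365 = $22,992.14
Solving gives d = 169, so the new rate took effect on 19 Jun 1995.

169 days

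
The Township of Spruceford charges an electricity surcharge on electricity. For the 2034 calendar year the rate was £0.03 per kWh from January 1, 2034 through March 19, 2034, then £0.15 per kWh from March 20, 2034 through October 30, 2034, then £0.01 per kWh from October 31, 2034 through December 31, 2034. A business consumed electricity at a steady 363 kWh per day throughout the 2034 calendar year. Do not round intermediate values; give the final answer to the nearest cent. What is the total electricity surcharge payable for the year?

January 1 – March 19, 2034: 78 days × 363 kWh/day = 28,314 kWh at £0.03/kWh → £849.42
March 20 – October 30, 2034: 225 days × 363 kWh/day = 81,675 kWh at £0.15/kWh → £12,251.25
October 31 – December 31, 2034: 62 days × 363 kWh/day = 22,506 kWh at £0.01/kWh → £225.06

£13,325.73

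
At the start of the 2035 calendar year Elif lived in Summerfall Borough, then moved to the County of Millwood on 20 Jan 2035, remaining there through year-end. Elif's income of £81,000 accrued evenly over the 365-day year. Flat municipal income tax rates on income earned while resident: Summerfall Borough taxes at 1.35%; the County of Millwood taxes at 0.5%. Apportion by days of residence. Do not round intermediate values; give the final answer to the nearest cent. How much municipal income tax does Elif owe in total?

Summerfall Borough, 1 Jan – 19 Jan 2035: 19 days → £81,000 × 1.35% × 19/365 = £56.9219
The County of Millwood, 20 Jan – 31 Dec 2035: 346 days → £81,000 × 0.5% × 346/365 = £383.9178
Total = £440.8397

£440.84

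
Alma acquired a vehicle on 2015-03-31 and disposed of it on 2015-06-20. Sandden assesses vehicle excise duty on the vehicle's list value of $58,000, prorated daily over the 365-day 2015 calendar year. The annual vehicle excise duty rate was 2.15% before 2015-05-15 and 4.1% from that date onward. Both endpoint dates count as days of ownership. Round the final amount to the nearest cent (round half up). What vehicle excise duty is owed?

$394.80

2015-03-31 to 2015-05-14: 45 days at 2.15% → $58,000 × 2.15% × 45/365 = $153.7397
2015-05-15 to 2015-06-20: 37 days at 4.1% → $58,000 × 4.1% × 37/365 = $241.0575
Total = $394.7973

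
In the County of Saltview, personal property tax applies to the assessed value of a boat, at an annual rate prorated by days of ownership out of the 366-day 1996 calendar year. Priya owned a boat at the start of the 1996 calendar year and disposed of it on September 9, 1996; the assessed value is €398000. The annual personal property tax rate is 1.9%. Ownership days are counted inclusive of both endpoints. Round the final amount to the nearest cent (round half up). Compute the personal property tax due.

€5227.28

Days held (January 1 – September 9, 1996): 253 out of 366
Tax = €398000 × 1.9% × 253/366 = €5227.2842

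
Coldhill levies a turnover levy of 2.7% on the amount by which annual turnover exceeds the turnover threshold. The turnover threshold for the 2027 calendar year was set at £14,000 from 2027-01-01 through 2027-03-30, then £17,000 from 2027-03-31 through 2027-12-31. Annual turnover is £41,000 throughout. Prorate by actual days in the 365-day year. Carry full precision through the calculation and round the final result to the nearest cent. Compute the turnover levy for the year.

£667.75

2027-01-01 to 2027-03-30: 89 days, exemption £14,000 → (£41,000 − £14,000) × 2.7% × 89/365 = £177.7562
2027-03-31 to 2027-12-31: 276 days, exemption £17,000 → (£41,000 − £17,000) × 2.7% × 276/365 = £489.9945
Total = £667.7507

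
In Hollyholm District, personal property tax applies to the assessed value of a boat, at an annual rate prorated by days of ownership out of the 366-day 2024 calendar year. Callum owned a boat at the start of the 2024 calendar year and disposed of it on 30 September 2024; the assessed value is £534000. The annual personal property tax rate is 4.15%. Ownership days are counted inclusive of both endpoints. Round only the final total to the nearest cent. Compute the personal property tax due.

£16590.48

Days held (1 January – 30 September 2024): 274 out of 366
Tax = £534000 × 4.15% × 274/366 = £16590.4754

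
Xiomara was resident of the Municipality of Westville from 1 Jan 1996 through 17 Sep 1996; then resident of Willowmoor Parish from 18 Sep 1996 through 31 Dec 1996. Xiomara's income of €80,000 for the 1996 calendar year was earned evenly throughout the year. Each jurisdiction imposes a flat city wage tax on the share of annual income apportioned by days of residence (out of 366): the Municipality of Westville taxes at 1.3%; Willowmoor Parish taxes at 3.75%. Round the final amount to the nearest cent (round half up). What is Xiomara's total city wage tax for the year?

€1,602.30

The Municipality of Westville, 1 Jan – 17 Sep 1996: 261 days → €80,000 × 1.3% × 261/366 = €741.6393
Willowmoor Parish, 18 Sep – 31 Dec 1996: 105 days → €80,000 × 3.75% × 105/366 = €860.6557
Total = €1,602.2951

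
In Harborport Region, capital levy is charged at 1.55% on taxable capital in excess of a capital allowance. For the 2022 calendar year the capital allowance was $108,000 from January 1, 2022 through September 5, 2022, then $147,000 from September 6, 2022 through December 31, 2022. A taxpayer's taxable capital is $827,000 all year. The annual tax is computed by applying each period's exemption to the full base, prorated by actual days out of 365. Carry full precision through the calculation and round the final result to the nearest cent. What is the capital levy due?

January 1 – September 5, 2022: 248 days, exemption $108,000 → ($827,000 − $108,000) × 1.55% × 248/365 = $7,572.1534
September 6 – December 31, 2022: 117 days, exemption $147,000 → ($827,000 − $147,000) × 1.55% × 117/365 = $3,378.5753
Total = $10,950.7288

$10,950.73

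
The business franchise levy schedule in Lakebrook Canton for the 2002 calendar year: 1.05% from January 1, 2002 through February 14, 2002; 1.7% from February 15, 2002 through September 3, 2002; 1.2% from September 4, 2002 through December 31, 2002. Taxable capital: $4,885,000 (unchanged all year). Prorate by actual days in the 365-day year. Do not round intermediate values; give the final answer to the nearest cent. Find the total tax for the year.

January 1 – February 14, 2002: 45 days at 1.05% → $4,885,000 × 1.05% × 45/365 = $6,323.7329
February 15 – September 3, 2002: 201 days at 1.7% → $4,885,000 × 1.7% × 201/365 = $45,731.6301
September 4 – December 31, 2002: 119 days at 1.2% → $4,885,000 × 1.2% × 119/365 = $19,111.7260
Total = $71,167.0890

$71,167.09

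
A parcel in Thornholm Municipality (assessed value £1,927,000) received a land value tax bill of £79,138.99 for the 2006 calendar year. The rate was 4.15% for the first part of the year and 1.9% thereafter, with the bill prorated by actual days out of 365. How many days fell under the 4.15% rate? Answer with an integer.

Let d = days at the first rate; then 365 − d days at the second rate.
£1,927,000 × [4.15%·d + 1.9%·(365−d)] / 365 = £79,138.99
Solving gives d = 358, so the new rate took effect on December 25, 2006.

358 days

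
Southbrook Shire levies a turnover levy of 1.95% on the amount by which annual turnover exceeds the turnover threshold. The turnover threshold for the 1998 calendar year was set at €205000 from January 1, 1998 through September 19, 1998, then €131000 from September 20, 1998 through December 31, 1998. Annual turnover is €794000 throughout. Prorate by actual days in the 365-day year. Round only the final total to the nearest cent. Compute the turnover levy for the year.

January 1 – September 19, 1998: 262 days, exemption €205000 → (€794000 − €205000) × 1.95% × 262/365 = €8244.3863
September 20 – December 31, 1998: 103 days, exemption €131000 → (€794000 − €131000) × 1.95% × 103/365 = €3648.3164
Total = €11892.7027

€11892.70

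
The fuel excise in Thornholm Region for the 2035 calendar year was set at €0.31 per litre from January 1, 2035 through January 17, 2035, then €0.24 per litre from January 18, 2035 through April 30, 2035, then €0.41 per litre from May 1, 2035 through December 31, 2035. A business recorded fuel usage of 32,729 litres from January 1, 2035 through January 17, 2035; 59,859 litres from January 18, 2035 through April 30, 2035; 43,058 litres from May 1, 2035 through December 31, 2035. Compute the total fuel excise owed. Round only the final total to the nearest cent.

€42165.93

January 1 – January 17, 2035: 32,729 litres at €0.31/litre → €10145.99
January 18 – April 30, 2035: 59,859 litres at €0.24/litre → €14366.16
May 1 – December 31, 2035: 43,058 litres at €0.41/litre → €17653.78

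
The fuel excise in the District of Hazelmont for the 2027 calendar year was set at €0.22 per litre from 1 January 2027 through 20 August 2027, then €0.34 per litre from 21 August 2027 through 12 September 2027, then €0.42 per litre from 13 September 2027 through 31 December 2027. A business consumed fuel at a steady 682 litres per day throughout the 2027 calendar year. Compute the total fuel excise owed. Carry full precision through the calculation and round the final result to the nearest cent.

1 January – 20 August 2027: 232 days × 682 litres/day = 158,224 litres at €0.22/litre → €34809.28
21 August – 12 September 2027: 23 days × 682 litres/day = 15,686 litres at €0.34/litre → €5333.24
13 September – 31 December 2027: 110 days × 682 litres/day = 75,020 litres at €0.42/litre → €31508.40

€71650.92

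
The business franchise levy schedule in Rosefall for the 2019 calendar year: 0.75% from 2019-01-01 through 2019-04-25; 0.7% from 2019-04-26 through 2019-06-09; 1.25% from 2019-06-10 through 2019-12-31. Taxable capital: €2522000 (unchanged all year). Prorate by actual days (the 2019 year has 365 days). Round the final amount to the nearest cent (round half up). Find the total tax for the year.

2019-01-01 to 2019-04-25: 115 days at 0.75% → €2522000 × 0.75% × 115/365 = €5959.5205
2019-04-26 to 2019-06-09: 45 days at 0.7% → €2522000 × 0.7% × 45/365 = €2176.5205
2019-06-10 to 2019-12-31: 205 days at 1.25% → €2522000 × 1.25% × 205/365 = €17705.8219
Total = €25841.8630

€25841.86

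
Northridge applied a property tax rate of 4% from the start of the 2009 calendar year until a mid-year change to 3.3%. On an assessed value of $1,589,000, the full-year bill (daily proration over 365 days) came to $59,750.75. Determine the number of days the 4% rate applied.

240 days

Let d = days at the first rate; then 365 − d days at the second rate.
$1,589,000 × [4%·d + 3.3%·(365−d)] / 365 = $59,750.75
Solving gives d = 240, so the new rate took effect on 29 August 2009.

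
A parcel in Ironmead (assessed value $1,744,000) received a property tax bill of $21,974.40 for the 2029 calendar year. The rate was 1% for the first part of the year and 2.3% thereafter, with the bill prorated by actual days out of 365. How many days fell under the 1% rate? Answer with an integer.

292 days

Let d = days at the first rate; then 365 − d days at the second rate.
$1,744,000 × [1%·d + 2.3%·(365−d)] / 365 = $21,974.40
Solving gives d = 292, so the new rate took effect on 20 October 2029.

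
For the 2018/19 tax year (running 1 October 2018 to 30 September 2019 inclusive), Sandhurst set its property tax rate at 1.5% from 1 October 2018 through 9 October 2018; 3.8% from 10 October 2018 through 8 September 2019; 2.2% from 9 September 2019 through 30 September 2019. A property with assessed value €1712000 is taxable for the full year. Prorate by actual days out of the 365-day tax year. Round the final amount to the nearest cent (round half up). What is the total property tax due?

€62434.06

1 October – 9 October 2018: 9 days at 1.5% → €1712000 × 1.5% × 9/365 = €633.2055
10 October 2018 – 8 September 2019: 334 days at 3.8% → €1712000 × 3.8% × 334/365 = €59530.6959
9 September – 30 September 2019: 22 days at 2.2% → €1712000 × 2.2% × 22/365 = €2270.1589
Total = €62434.0603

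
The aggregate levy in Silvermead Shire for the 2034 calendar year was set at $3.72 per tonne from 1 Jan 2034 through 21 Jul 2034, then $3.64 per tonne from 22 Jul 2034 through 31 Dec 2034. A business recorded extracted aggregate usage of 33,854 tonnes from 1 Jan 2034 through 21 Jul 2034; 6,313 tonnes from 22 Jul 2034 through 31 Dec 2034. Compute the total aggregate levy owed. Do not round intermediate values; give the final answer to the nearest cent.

$148,916.20

1 Jan – 21 Jul 2034: 33,854 tonnes at $3.72/tonne → $125,936.88
22 Jul – 31 Dec 2034: 6,313 tonnes at $3.64/tonne → $22,979.32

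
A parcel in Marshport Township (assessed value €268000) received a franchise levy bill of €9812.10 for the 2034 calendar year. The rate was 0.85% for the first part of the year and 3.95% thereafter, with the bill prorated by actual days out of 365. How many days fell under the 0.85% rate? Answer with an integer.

Let d = days at the first rate; then 365 − d days at the second rate.
€268000 × [0.85%·d + 3.95%·(365−d)] / 365 = €9812.10
Solving gives d = 34, so the new rate took effect on 4 Feb 2034.

34 days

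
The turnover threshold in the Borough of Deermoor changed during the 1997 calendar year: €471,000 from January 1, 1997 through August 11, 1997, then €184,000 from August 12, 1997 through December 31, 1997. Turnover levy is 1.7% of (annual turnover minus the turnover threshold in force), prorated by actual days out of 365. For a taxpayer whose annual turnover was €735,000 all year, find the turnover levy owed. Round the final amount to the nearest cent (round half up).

January 1 – August 11, 1997: 223 days, exemption €471,000 → (€735,000 − €471,000) × 1.7% × 223/365 = €2,741.9836
August 12 – December 31, 1997: 142 days, exemption €184,000 → (€735,000 − €184,000) × 1.7% × 142/365 = €3,644.1479
Total = €6,386.1315

€6,386.13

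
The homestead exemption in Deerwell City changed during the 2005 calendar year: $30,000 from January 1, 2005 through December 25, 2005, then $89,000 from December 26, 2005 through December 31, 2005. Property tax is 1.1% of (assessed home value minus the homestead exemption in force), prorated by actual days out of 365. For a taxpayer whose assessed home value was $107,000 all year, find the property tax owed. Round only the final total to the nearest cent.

January 1 – December 25, 2005: 359 days, exemption $30,000 → ($107,000 − $30,000) × 1.1% × 359/365 = $833.0767
December 26 – December 31, 2005: 6 days, exemption $89,000 → ($107,000 − $89,000) × 1.1% × 6/365 = $3.2548
Total = $836.3315

$836.33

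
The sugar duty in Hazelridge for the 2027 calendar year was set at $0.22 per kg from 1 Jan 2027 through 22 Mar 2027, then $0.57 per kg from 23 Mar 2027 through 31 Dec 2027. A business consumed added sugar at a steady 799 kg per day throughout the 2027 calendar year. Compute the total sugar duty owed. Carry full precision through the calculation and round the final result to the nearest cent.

1 Jan – 22 Mar 2027: 81 days × 799 kg/day = 64,719 kg at $0.22/kg → $14,238.18
23 Mar – 31 Dec 2027: 284 days × 799 kg/day = 226,916 kg at $0.57/kg → $129,342.12

$143,580.30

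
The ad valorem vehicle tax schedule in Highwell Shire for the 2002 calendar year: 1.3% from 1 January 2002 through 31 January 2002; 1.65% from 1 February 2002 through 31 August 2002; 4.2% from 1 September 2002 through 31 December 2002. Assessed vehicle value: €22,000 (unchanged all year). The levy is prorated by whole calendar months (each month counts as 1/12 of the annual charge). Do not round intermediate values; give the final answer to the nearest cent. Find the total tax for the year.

1 January – 31 January 2002: 1 month at 1.3% → €22,000 × 1.3% × 1/12 = €23.8333
1 February – 31 August 2002: 7 months at 1.65% → €22,000 × 1.65% × 7/12 = €211.7500
1 September – 31 December 2002: 4 months at 4.2% → €22,000 × 4.2% × 4/12 = €308.0000
Total = €543.5833

€543.58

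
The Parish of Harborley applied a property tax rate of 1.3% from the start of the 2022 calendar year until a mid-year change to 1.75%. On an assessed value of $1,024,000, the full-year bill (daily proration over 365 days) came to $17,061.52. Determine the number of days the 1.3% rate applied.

68 days

Let d = days at the first rate; then 365 − d days at the second rate.
$1,024,000 × [1.3%·d + 1.75%·(365−d)] / 365 = $17,061.52
Solving gives d = 68, so the new rate took effect on March 10, 2022.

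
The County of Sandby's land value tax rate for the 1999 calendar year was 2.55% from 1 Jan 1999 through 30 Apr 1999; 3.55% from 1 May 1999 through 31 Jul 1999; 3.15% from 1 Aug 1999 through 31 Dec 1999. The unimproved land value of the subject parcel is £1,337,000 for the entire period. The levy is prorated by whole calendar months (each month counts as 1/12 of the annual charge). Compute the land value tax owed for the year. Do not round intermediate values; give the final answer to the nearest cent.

£40,778.50

1 Jan – 30 Apr 1999: 4 months at 2.55% → £1,337,000 × 2.55% × 4/12 = £11,364.5000
1 May – 31 Jul 1999: 3 months at 3.55% → £1,337,000 × 3.55% × 3/12 = £11,865.8750
1 Aug – 31 Dec 1999: 5 months at 3.15% → £1,337,000 × 3.15% × 5/12 = £17,548.1250
Total = £40,778.5000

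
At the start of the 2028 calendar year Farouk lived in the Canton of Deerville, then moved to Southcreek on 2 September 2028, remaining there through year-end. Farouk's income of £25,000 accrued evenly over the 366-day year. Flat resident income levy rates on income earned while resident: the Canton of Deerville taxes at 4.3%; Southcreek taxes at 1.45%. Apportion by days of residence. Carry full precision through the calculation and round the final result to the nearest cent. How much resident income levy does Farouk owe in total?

The Canton of Deerville, 1 January – 1 September 2028: 245 days → £25,000 × 4.3% × 245/366 = £719.6038
Southcreek, 2 September – 31 December 2028: 121 days → £25,000 × 1.45% × 121/366 = £119.8429
Total = £839.4467

£839.45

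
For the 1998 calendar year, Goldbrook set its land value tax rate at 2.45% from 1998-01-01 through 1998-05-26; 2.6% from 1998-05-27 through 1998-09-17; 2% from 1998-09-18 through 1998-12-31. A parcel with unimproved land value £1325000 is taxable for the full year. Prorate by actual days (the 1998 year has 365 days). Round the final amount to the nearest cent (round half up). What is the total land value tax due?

1998-01-01 to 1998-05-26: 146 days at 2.45% → £1325000 × 2.45% × 146/365 = £12985.0000
1998-05-27 to 1998-09-17: 114 days at 2.6% → £1325000 × 2.6% × 114/365 = £10759.7260
1998-09-18 to 1998-12-31: 105 days at 2% → £1325000 × 2% × 105/365 = £7623.2877
Total = £31368.0137

£31368.01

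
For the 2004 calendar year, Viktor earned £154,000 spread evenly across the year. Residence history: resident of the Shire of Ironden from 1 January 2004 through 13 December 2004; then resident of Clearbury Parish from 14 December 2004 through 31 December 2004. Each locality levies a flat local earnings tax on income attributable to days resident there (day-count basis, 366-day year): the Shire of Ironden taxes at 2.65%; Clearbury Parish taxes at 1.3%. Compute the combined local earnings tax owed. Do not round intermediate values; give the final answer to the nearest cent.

£3,978.75

The Shire of Ironden, 1 January – 13 December 2004: 348 days → £154,000 × 2.65% × 348/366 = £3,880.2951
Clearbury Parish, 14 December – 31 December 2004: 18 days → £154,000 × 1.3% × 18/366 = £98.4590
Total = £3,978.7541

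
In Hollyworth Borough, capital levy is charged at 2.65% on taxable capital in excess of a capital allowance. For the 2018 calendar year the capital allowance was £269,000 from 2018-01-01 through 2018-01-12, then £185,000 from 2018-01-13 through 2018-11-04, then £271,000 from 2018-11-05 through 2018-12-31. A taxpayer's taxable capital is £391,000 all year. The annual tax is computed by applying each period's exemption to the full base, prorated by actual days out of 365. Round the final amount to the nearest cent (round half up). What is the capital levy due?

£5,029.92

2018-01-01 to 2018-01-12: 12 days, exemption £269,000 → (£391,000 − £269,000) × 2.65% × 12/365 = £106.2904
2018-01-13 to 2018-11-04: 296 days, exemption £185,000 → (£391,000 − £185,000) × 2.65% × 296/365 = £4,427.0247
2018-11-05 to 2018-12-31: 57 days, exemption £271,000 → (£391,000 − £271,000) × 2.65% × 57/365 = £496.6027
Total = £5,029.9178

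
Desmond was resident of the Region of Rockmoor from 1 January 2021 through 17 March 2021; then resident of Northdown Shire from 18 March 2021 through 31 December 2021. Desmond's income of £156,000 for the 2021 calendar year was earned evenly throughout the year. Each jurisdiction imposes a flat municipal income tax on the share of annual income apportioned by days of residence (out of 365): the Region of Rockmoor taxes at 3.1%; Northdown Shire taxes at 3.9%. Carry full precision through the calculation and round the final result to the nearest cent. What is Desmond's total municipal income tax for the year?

£5,824.14

The Region of Rockmoor, 1 January – 17 March 2021: 76 days → £156,000 × 3.1% × 76/365 = £1,006.9479
Northdown Shire, 18 March – 31 December 2021: 289 days → £156,000 × 3.9% × 289/365 = £4,817.1945
Total = £5,824.1425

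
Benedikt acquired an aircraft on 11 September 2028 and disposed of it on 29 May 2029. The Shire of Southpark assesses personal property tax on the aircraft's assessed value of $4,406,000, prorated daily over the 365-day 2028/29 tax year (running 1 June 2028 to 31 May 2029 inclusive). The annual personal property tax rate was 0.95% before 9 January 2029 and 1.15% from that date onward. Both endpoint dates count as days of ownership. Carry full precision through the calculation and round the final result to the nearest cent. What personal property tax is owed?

11 September 2028 – 8 January 2029: 120 days at 0.95% → $4,406,000 × 0.95% × 120/365 = $13,761.2055
9 January – 29 May 2029: 141 days at 1.15% → $4,406,000 × 1.15% × 141/365 = $19,573.5041
Total = $33,334.7096

$33,334.71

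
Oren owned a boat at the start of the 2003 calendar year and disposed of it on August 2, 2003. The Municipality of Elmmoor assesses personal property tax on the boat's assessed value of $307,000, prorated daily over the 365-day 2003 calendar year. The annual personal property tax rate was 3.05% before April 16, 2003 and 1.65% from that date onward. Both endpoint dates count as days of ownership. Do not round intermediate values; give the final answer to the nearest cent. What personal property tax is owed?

January 1 – April 15, 2003: 105 days at 3.05% → $307,000 × 3.05% × 105/365 = $2,693.6096
April 16 – August 2, 2003: 109 days at 1.65% → $307,000 × 1.65% × 109/365 = $1,512.7110
Total = $4,206.3205

$4,206.32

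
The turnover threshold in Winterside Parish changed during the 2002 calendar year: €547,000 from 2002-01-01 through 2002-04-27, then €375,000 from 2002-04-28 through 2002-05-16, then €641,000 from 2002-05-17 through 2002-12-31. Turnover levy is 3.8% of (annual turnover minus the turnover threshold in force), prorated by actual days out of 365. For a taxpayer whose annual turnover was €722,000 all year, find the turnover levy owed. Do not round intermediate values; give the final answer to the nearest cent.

2002-01-01 to 2002-04-27: 117 days, exemption €547,000 → (€722,000 − €547,000) × 3.8% × 117/365 = €2,131.6438
2002-04-28 to 2002-05-16: 19 days, exemption €375,000 → (€722,000 − €375,000) × 3.8% × 19/365 = €686.3945
2002-05-17 to 2002-12-31: 229 days, exemption €641,000 → (€722,000 − €641,000) × 3.8% × 229/365 = €1,931.1288
Total = €4,749.1671

€4,749.17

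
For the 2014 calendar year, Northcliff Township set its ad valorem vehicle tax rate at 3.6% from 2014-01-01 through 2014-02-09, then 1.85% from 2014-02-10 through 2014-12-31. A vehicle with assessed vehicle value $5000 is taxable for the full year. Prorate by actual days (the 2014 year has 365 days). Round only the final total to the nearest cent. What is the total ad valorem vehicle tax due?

$102.09

2014-01-01 to 2014-02-09: 40 days at 3.6% → $5000 × 3.6% × 40/365 = $19.7260
2014-02-10 to 2014-12-31: 325 days at 1.85% → $5000 × 1.85% × 325/365 = $82.3630
Total = $102.0890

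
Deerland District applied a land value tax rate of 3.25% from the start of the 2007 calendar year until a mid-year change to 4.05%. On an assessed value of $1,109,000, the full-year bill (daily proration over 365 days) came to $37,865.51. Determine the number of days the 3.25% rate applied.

290 days

Let d = days at the first rate; then 365 − d days at the second rate.
$1,109,000 × [3.25%·d + 4.05%·(365−d)] / 365 = $37,865.51
Solving gives d = 290, so the new rate took effect on 18 October 2007.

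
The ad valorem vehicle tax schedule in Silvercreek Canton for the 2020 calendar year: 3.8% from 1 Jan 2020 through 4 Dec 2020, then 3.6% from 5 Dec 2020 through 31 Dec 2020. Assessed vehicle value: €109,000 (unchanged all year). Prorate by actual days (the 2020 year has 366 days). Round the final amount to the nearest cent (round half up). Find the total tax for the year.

1 Jan – 4 Dec 2020: 339 days at 3.8% → €109,000 × 3.8% × 339/366 = €3,836.4426
5 Dec – 31 Dec 2020: 27 days at 3.6% → €109,000 × 3.6% × 27/366 = €289.4754
Total = €4,125.9180

€4,125.92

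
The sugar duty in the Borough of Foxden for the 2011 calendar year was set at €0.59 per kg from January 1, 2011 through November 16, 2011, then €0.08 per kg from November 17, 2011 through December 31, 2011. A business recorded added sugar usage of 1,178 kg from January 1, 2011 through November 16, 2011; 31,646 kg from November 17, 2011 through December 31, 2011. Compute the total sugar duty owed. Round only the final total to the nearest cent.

January 1 – November 16, 2011: 1,178 kg at €0.59/kg → €695.02
November 17 – December 31, 2011: 31,646 kg at €0.08/kg → €2531.68

€3226.70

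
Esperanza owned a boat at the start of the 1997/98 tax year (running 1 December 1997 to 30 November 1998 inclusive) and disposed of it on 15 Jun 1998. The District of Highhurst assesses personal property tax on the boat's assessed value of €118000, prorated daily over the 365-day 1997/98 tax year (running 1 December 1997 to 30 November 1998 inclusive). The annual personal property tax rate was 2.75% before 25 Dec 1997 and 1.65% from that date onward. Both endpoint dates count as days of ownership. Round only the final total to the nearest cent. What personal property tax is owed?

€1136.19

1 Dec – 24 Dec 1997: 24 days at 2.75% → €118000 × 2.75% × 24/365 = €213.3699
25 Dec 1997 – 15 Jun 1998: 173 days at 1.65% → €118000 × 1.65% × 173/365 = €922.8247
Total = €1136.1945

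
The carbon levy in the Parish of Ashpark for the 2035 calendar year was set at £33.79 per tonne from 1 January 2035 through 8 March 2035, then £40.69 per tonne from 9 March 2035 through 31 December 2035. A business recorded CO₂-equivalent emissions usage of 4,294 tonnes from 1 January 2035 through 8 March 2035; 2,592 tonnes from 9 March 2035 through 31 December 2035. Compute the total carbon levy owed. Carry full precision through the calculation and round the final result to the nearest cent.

£250562.74

1 January – 8 March 2035: 4,294 tonnes at £33.79/tonne → £145094.26
9 March – 31 December 2035: 2,592 tonnes at £40.69/tonne → £105468.48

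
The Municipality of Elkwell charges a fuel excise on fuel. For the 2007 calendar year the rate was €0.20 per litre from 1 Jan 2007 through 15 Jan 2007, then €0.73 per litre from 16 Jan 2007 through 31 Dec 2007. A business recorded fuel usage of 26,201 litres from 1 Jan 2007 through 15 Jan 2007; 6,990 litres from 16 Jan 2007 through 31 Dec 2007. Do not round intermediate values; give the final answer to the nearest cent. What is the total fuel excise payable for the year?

€10,342.90

1 Jan – 15 Jan 2007: 26,201 litres at €0.20/litre → €5,240.20
16 Jan – 31 Dec 2007: 6,990 litres at €0.73/litre → €5,102.70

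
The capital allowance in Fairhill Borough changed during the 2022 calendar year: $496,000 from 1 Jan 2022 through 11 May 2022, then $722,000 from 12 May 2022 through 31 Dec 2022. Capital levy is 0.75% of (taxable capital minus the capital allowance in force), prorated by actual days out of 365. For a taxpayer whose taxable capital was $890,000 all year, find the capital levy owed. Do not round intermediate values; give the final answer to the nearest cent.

$1,868.34

1 Jan – 11 May 2022: 131 days, exemption $496,000 → ($890,000 − $496,000) × 0.75% × 131/365 = $1,060.5616
12 May – 31 Dec 2022: 234 days, exemption $722,000 → ($890,000 − $722,000) × 0.75% × 234/365 = $807.7808
Total = $1,868.3425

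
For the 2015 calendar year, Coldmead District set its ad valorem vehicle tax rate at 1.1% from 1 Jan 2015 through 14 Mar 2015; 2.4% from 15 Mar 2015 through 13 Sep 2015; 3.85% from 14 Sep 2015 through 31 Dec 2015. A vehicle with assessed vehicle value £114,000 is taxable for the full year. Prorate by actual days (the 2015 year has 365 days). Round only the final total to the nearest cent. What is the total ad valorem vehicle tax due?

£2,933.24

1 Jan – 14 Mar 2015: 73 days at 1.1% → £114,000 × 1.1% × 73/365 = £250.8000
15 Mar – 13 Sep 2015: 183 days at 2.4% → £114,000 × 2.4% × 183/365 = £1,371.7479
14 Sep – 31 Dec 2015: 109 days at 3.85% → £114,000 × 3.85% × 109/365 = £1,310.6877
Total = £2,933.2356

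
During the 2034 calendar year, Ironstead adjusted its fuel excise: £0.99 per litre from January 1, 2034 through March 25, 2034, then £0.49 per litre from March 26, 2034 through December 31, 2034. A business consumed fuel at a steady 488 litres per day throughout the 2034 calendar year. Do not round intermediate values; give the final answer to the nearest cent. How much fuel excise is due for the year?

January 1 – March 25, 2034: 84 days × 488 litres/day = 40,992 litres at £0.99/litre → £40,582.08
March 26 – December 31, 2034: 281 days × 488 litres/day = 137,128 litres at £0.49/litre → £67,192.72

£107,774.80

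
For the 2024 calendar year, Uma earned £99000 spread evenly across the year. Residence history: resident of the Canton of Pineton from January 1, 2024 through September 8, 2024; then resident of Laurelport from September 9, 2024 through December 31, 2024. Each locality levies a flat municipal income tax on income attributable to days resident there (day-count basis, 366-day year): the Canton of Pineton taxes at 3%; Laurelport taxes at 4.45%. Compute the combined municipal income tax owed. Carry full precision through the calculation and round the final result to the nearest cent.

The Canton of Pineton, January 1 – September 8, 2024: 252 days → £99000 × 3% × 252/366 = £2044.9180
Laurelport, September 9 – December 31, 2024: 114 days → £99000 × 4.45% × 114/366 = £1372.2049
Total = £3417.1230

£3417.12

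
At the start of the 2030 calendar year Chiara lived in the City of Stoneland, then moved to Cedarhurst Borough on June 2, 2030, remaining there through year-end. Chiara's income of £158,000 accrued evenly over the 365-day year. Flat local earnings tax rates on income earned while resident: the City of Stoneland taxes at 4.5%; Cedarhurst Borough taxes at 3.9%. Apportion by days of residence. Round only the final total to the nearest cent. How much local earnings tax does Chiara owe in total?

£6,556.78

The City of Stoneland, January 1 – June 1, 2030: 152 days → £158,000 × 4.5% × 152/365 = £2,960.8767
Cedarhurst Borough, June 2 – December 31, 2030: 213 days → £158,000 × 3.9% × 213/365 = £3,595.9068
Total = £6,556.7836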